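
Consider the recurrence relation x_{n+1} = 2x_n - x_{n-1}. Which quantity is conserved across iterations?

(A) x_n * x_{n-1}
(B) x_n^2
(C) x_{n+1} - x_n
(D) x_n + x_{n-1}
C

For the recurrence x_{n+1} = 2x_n - x_{n-1}:

If x_{n+1} = 2x_n - x_{n-1}, then:
x_{n+1} - x_n = x_n - x_{n-1}
The first difference is constant throughout the sequence.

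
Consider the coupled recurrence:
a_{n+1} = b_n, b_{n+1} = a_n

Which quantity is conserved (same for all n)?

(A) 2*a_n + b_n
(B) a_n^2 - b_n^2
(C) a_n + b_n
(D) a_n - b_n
C

Replace a_n by a_{n+1} = b_n and b_n by b_{n+1} = a_n in each option and simplify:
(A) 2*a_n + b_n  ->  2*(b_n) + (a_n) = a_n + 2*b_n   [not conserved]
(B) a_n^2 - b_n^2  ->  (b_n)^2 - (a_n)^2 = -a_n^2 + b_n^2   [not conserved]
(C) a_n + b_n  ->  (b_n) + (a_n) = a_n + b_n   [conserved]
(D) a_n - b_n  ->  (b_n) - (a_n) = -a_n + b_n   [not conserved]

Only (C) a_n + b_n returns to itself after one step, so it is the conserved quantity.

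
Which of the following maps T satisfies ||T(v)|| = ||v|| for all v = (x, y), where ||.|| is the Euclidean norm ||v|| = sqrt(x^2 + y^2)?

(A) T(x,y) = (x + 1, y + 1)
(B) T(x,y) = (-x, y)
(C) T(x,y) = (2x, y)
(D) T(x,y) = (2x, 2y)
B

A transformation preserves a norm if ||T(v)|| = ||v|| for every v; a single vector where the norm changes rules an option out.

(A) T(x,y) = (x + 1, y + 1): v = (1, 0) has norm sqrt((1)^2 + (0)^2) = 1, but T(v) = (2, 1) has norm sqrt(5) -- not preserved.
(B) T(x,y) = (-x, y): preserves the norm -- it is an orthogonal map (a rotation/reflection), and (-x)^2 + (y)^2 simplifies to x^2 + y^2.
(C) T(x,y) = (2x, y): v = (1, 0) has norm sqrt((1)^2 + (0)^2) = 1, but T(v) = (2, 0) has norm 2 -- not preserved.
(D) T(x,y) = (2x, 2y): v = (1, 0) has norm sqrt((1)^2 + (0)^2) = 1, but T(v) = (2, 0) has norm 2 -- not preserved.

Therefore the answer is (B).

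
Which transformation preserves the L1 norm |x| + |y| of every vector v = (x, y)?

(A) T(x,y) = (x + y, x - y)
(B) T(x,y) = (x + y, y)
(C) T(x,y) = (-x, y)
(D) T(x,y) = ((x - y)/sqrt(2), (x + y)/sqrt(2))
C

A transformation preserves a norm if ||T(v)|| = ||v|| for every v; a single vector where the norm changes rules an option out.

(A) T(x,y) = (x + y, x - y): v = (1, 0) has norm |1| + |0| = 1, but T(v) = (1, 1) has norm 2 -- not preserved.
(B) T(x,y) = (x + y, y): v = (0, 1) has norm |0| + |1| = 1, but T(v) = (1, 1) has norm 2 -- not preserved.
(C) T(x,y) = (-x, y): preserves the norm -- it only permutes the coordinates and/or flips signs, which leaves |x| + |y| unchanged.
(D) T(x,y) = ((x - y)/sqrt(2), (x + y)/sqrt(2)): v = (1, 0) has norm |1| + |0| = 1, but T(v) = (sqrt(2)/2, sqrt(2)/2) has norm sqrt(2) -- not preserved.

Therefore the answer is (C).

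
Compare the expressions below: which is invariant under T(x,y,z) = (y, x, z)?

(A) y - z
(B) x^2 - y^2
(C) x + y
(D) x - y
C

Apply T(x,y,z) = (y, x, z) to each option, i.e. replace (x, y, z) by the transformed coordinates.
Substitute the transformed coordinates into each option and compare with the original:
(A) y - z  ->  (x) - (z) = x - z   [differs from y - z: not invariant]
(B) x^2 - y^2  ->  (y)^2 - (x)^2 = -x^2 + y^2   [differs from x^2 - y^2: not invariant]
(C) x + y  ->  (y) + (x) = x + y   [equals x + y: invariant]
(D) x - y  ->  (y) - (x) = -x + y   [differs from x - y: not invariant]

Only option (C), x + y, is unchanged by the transformation.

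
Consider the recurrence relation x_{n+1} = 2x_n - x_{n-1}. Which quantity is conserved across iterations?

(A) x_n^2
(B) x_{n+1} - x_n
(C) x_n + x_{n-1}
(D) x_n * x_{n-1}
B

For the recurrence x_{n+1} = 2x_n - x_{n-1}:

If x_{n+1} = 2x_n - x_{n-1}, then:
x_{n+1} - x_n = x_n - x_{n-1}
The first difference is constant throughout the sequence.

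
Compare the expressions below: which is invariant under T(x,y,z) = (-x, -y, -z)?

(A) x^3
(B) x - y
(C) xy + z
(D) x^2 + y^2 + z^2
D

Apply T(x,y,z) = (-x, -y, -z) to each option, i.e. replace (x, y, z) by the transformed coordinates.
Substitute the transformed coordinates into each option and compare with the original:
(A) x^3  ->  (-x)^3 = -x^3   [differs from x^3: not invariant]
(B) x - y  ->  (-x) - (-y) = -x + y   [differs from x - y: not invariant]
(C) xy + z  ->  (-x)(-y) + (-z) = xy - z   [differs from xy + z: not invariant]
(D) x^2 + y^2 + z^2  ->  (-x)^2 + (-y)^2 + (-z)^2 = x^2 + y^2 + z^2   [equals x^2 + y^2 + z^2: invariant]

Only option (D), x^2 + y^2 + z^2, is unchanged by the transformation.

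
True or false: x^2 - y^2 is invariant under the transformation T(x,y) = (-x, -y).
True

Substitute T(x,y) = (-x, -y) into the expression and compare with the original.

Original: x^2 - y^2
After applying T: (-x)^2 - (-y)^2 = x^2 - y^2

This is identical to the original x^2 - y^2, so the expression is invariant.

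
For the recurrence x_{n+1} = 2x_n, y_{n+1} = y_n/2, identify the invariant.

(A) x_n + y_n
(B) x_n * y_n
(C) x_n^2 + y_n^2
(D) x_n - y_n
B

For the recurrence x_{n+1} = 2x_n, y_{n+1} = y_n/2:

x_{n+1} * y_{n+1} = (2x_n) * (y_n/2) = x_n * y_n
The product is conserved.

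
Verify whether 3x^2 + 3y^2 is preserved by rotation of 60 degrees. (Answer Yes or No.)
Yes

Applying rotation by 60 degrees: x' = x*cos(60 degrees) - y*sin(60 degrees) = x/2 - sqrt(3)y/2, y' = x*sin(60 degrees) + y*cos(60 degrees) = sqrt(3)x/2 + y/2

Substituting into 3x^2 + 3y^2:
3(x/2 - sqrt(3)y/2)^2 + 3(sqrt(3)x/2 + y/2)^2
= 3x^2 + 3y^2

This equals the original expression 3x^2 + 3y^2, so it IS invariant.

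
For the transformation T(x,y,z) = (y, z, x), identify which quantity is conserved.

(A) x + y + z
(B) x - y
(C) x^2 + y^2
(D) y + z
A

Apply T(x,y,z) = (y, z, x) to each option, i.e. replace (x, y, z) by the transformed coordinates.
Substitute the transformed coordinates into each option and compare with the original:
(A) x + y + z  ->  (y) + (z) + (x) = x + y + z   [equals x + y + z: invariant]
(B) x - y  ->  (y) - (z) = y - z   [differs from x - y: not invariant]
(C) x^2 + y^2  ->  (y)^2 + (z)^2 = y^2 + z^2   [differs from x^2 + y^2: not invariant]
(D) y + z  ->  (z) + (x) = x + z   [differs from y + z: not invariant]

Only option (A), x + y + z, is unchanged by the transformation.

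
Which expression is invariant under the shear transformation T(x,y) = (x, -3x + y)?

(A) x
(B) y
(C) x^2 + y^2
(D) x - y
A

Under the shear T(x,y) = (x, -3x + y):
Substitute the transformed coordinates into each option and compare with the original:
(A) x  ->  (x) = x   [equals x: invariant]
(B) y  ->  (-3x + y) = -3x + y   [differs from y: not invariant]
(C) x^2 + y^2  ->  (x)^2 + (-3x + y)^2 = 10x^2 - 6xy + y^2   [differs from x^2 + y^2: not invariant]
(D) x - y  ->  (x) - (-3x + y) = 4x - y   [differs from x - y: not invariant]

Only option (A), x, is unchanged by the transformation.
A vertical shear moves points parallel to the y-axis, so the x-coordinate (and any function of x alone) is unchanged.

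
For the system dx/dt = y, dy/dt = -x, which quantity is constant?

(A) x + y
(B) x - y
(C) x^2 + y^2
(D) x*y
C

A first integral I satisfies dI/dt = 0 along every solution. Differentiate each option and use the equation of motion:
(A) d/dt[x + y] = y + (-x) = y - x, not identically 0
(B) d/dt[x - y] = y - (-x) = x + y, not identically 0
(C) d/dt[x^2 + y^2] = 2x*dx/dt + 2y*dy/dt = 2x*y + 2y*(-x) = 0
(D) d/dt[x*y] = (dx/dt)y + x(dy/dt) = y^2 - x^2, not identically 0

Only (C) has zero time-derivative. So x^2 + y^2 (the squared radius; trajectories are circles) is the conserved quantity.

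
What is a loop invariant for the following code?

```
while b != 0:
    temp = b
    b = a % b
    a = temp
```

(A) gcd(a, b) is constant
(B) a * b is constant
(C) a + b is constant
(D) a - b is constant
A

A loop invariant must hold before the first iteration and be re-established by every execution of the body.

(A) gcd(a, b) is constant: One iteration replaces (a, b) by (b, a mod b). Since a mod b = a - q*b for an integer q, any common divisor of a and b divides b and a mod b, and conversely; hence gcd(b, a mod b) = gcd(a, b). For instance (29, 8) -> (8, 5) keeps gcd = 1. At exit b = 0 and a = gcd of the original inputs.

The other options fail:
(B) a * b is constant: e.g. (a, b) = (29, 8) -> (8, 5): the product goes from 232 to 40.
(C) a + b is constant: e.g. (a, b) = (29, 8) -> (8, 5): the sum goes from 37 to 13.
(D) a - b is constant: e.g. (a, b) = (29, 8) -> (8, 5): the difference goes from 21 to 3.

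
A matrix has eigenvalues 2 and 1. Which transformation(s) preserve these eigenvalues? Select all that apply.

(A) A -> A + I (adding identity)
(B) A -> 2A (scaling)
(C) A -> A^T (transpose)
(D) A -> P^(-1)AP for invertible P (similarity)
C and D

Eigenvalues are preserved by:
1. Similarity transformations: A -> P^(-1)AP (same characteristic polynomial)
2. Transpose: A^T has the same eigenvalues as A

Eigenvalues are NOT preserved by:
- Adding identity: eigenvalues become 2+1, 1+1
- Scaling: eigenvalues become 4, 2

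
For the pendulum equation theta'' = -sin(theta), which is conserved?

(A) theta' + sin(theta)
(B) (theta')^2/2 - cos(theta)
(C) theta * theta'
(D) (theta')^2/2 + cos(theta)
B

A first integral I satisfies dI/dt = 0 along every solution. Differentiate each option and use the equation of motion:
(A) d/dt[theta' + sin(theta)] = theta'' + cos(theta) theta' = -sin(theta) + theta' cos(theta), not identically 0
(B) d/dt[(theta')^2/2 - cos(theta)] = theta' theta'' + sin(theta) theta' = theta'(-sin(theta)) + theta' sin(theta) = 0
(C) d/dt[theta * theta'] = (theta')^2 + theta theta'' = (theta')^2 - theta sin(theta), not identically 0
(D) d/dt[(theta')^2/2 + cos(theta)] = theta' theta'' - sin(theta) theta' = -2 theta' sin(theta), not identically 0

Only (B) has zero time-derivative. This is the total energy: kinetic (theta')^2/2 plus potential -cos(theta).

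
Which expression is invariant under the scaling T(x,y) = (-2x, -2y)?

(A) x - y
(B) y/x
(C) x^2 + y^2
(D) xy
B

Under the uniform scaling T(x,y) = (-2x, -2y):
Substitute the transformed coordinates into each option and compare with the original:
(A) x - y  ->  (-2x) - (-2y) = -2x + 2y   [differs from x - y: not invariant]
(B) y/x  ->  (-2y)/(-2x) = y/x   [equals y/x: invariant]
(C) x^2 + y^2  ->  (-2x)^2 + (-2y)^2 = 4x^2 + 4y^2   [differs from x^2 + y^2: not invariant]
(D) xy  ->  (-2x)(-2y) = 4xy   [differs from xy: not invariant]

Only option (B), y/x, is unchanged by the transformation.
The common factor -2 cancels in a ratio of coordinates, while sums, products and sums of squares pick up factors of -2 or 4.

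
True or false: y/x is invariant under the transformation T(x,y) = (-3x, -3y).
True

Substitute T(x,y) = (-3x, -3y) into the expression and compare with the original.

Original: y/x
After applying T: (-3y)/(-3x) = y/x

This is identical to the original y/x, so the expression is invariant.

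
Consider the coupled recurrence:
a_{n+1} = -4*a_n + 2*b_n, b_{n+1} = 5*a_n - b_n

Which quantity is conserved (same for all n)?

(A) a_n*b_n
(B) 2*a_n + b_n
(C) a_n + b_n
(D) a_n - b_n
C

Replace a_n by a_{n+1} = -4*a_n + 2*b_n and b_n by b_{n+1} = 5*a_n - b_n in each option and simplify:
(A) a_n*b_n  ->  (-4*a_n + 2*b_n)*(5*a_n - b_n) = -20*a_n^2 + 14*a_n*b_n - 2*b_n^2   [not conserved]
(B) 2*a_n + b_n  ->  2*(-4*a_n + 2*b_n) + (5*a_n - b_n) = -3*a_n + 3*b_n   [not conserved]
(C) a_n + b_n  ->  (-4*a_n + 2*b_n) + (5*a_n - b_n) = a_n + b_n   [conserved]
(D) a_n - b_n  ->  (-4*a_n + 2*b_n) - (5*a_n - b_n) = -9*a_n + 3*b_n   [not conserved]

Only (C) a_n + b_n returns to itself after one step, so it is the conserved quantity.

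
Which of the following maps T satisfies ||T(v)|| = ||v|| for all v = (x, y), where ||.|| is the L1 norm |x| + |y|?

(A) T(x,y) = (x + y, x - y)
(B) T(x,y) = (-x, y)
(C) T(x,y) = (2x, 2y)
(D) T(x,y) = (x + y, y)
B

A transformation preserves a norm if ||T(v)|| = ||v|| for every v; a single vector where the norm changes rules an option out.

(A) T(x,y) = (x + y, x - y): v = (1, 0) has norm |1| + |0| = 1, but T(v) = (1, 1) has norm 2 -- not preserved.
(B) T(x,y) = (-x, y): preserves the norm -- it only permutes the coordinates and/or flips signs, which leaves |x| + |y| unchanged.
(C) T(x,y) = (2x, 2y): v = (1, 0) has norm |1| + |0| = 1, but T(v) = (2, 0) has norm 2 -- not preserved.
(D) T(x,y) = (x + y, y): v = (0, 1) has norm |0| + |1| = 1, but T(v) = (1, 1) has norm 2 -- not preserved.

Therefore the answer is (B).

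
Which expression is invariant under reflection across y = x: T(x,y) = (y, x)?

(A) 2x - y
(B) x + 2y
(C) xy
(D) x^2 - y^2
C

The map is reflection across y = x: T(x,y) = (y, x).
Substitute the transformed coordinates into each option and compare with the original:
(A) 2x - y  ->  2(y) - (x) = -x + 2y   [differs from 2x - y: not invariant]
(B) x + 2y  ->  (y) + 2(x) = 2x + y   [differs from x + 2y: not invariant]
(C) xy  ->  (y)(x) = xy   [equals xy: invariant]
(D) x^2 - y^2  ->  (y)^2 - (x)^2 = -x^2 + y^2   [differs from x^2 - y^2: not invariant]

Only option (C), xy, is unchanged by the transformation.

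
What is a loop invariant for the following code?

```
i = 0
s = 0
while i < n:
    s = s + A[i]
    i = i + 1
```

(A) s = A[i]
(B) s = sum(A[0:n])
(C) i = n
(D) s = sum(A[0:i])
D

A loop invariant must hold before the first iteration and be re-established by every execution of the body.

(D) s = sum(A[0:i]): Initially i = 0 and s = 0 = sum of the empty slice A[0:0]. If s = sum(A[0:i]) holds at the top of an iteration, the body sets s to sum(A[0:i]) + A[i] = sum(A[0:i+1]) and then i to i+1, so s = sum(A[0:i]) holds again. At exit i = n, giving s = sum(A[0:n]).

The other options fail:
(A) s = A[i]: after the first iteration s = A[0] but i = 1, so s = A[i] compares s with the wrong element (and fails in general).
(B) s = sum(A[0:n]): false before the loop (s = 0, not the full sum) -- it only becomes true at exit.
(C) i = n: false initially (i = 0); it is the exit condition, not an invariant.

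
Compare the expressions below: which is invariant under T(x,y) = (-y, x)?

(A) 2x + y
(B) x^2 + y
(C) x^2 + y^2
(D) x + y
C

An expression E(x,y) is invariant under T if E(T(x,y)) = E(x,y). Here T(x,y) = (-y, x).
Substitute the transformed coordinates into each option and compare with the original:
(A) 2x + y  ->  2(-y) + (x) = x - 2y   [differs from 2x + y: not invariant]
(B) x^2 + y  ->  (-y)^2 + (x) = x + y^2   [differs from x^2 + y: not invariant]
(C) x^2 + y^2  ->  (-y)^2 + (x)^2 = x^2 + y^2   [equals x^2 + y^2: invariant]
(D) x + y  ->  (-y) + (x) = x - y   [differs from x + y: not invariant]

Only option (C), x^2 + y^2, is unchanged by the transformation.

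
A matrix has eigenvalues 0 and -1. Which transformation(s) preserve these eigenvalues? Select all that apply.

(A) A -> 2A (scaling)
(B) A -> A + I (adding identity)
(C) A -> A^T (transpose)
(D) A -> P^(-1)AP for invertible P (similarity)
C and D

Eigenvalues are preserved by:
1. Similarity transformations: A -> P^(-1)AP (same characteristic polynomial)
2. Transpose: A^T has the same eigenvalues as A

Eigenvalues are NOT preserved by:
- Adding identity: eigenvalues become 0+1, -1+1
- Scaling: eigenvalues become 0, -2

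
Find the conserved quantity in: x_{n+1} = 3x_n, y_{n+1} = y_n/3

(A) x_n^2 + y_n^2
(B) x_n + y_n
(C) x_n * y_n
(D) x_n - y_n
C

For the recurrence x_{n+1} = 3x_n, y_{n+1} = y_n/3:

x_{n+1} * y_{n+1} = (3x_n) * (y_n/3) = x_n * y_n
The product is conserved.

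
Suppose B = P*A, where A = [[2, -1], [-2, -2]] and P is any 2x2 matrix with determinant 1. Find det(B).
-6

By the multiplicative property of determinants, det(B) = det(P*A) = det(P) * det(A) = det(A),
so the determinant is invariant under multiplication by any determinant-1 matrix; we just need det(A).

det(A) = (2)(-2) - (-1)(-2) = -4 - 2 = -6

Therefore det(B) = 1 * (-6) = -6.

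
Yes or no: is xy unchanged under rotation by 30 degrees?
No

Applying rotation by 30 degrees: x' = x*cos(30 degrees) - y*sin(30 degrees) = sqrt(3)x/2 - y/2, y' = x*sin(30 degrees) + y*cos(30 degrees) = x/2 + sqrt(3)y/2

Substituting into xy:
(sqrt(3)x/2 - y/2)(x/2 + sqrt(3)y/2)
= sqrt(3)x^2/4 + xy/2 - sqrt(3)y^2/4

This differs from the original expression xy, so it is NOT invariant.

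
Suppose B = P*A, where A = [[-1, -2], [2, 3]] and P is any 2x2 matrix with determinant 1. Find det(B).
1

By the multiplicative property of determinants, det(B) = det(P*A) = det(P) * det(A) = det(A),
so the determinant is invariant under multiplication by any determinant-1 matrix; we just need det(A).

det(A) = (-1)(3) - (-2)(2) = -3 - (-4) = 1

Therefore det(B) = 1 * 1 = 1.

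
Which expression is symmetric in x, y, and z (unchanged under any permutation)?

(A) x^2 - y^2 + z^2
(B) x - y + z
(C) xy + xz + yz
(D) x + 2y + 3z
C

A symmetric expression is unchanged when the variables are permuted; here the transformation to test is the swap (x, y) -> (y, x).
A symmetric expression must survive every permutation; the single swap x <-> y already eliminates the distractors, and the keyed expression is also unchanged by x <-> z and y <-> z (each variable enters it in exactly the same way).
Substitute the transformed coordinates into each option and compare with the original:
(A) x^2 - y^2 + z^2  ->  (y)^2 - (x)^2 + z^2 = -x^2 + y^2 + z^2   [differs from x^2 - y^2 + z^2: not invariant]
(B) x - y + z  ->  (y) - (x) + z = -x + y + z   [differs from x - y + z: not invariant]
(C) xy + xz + yz  ->  (y)(x) + (y)z + (x)z = xy + xz + yz   [equals xy + xz + yz: invariant]
(D) x + 2y + 3z  ->  (y) + 2(x) + 3z = 2x + y + 3z   [differs from x + 2y + 3z: not invariant]

Only option (C), xy + xz + yz, is unchanged by the transformation.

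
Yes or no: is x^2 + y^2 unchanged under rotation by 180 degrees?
Yes

Applying rotation by 180 degrees: x' = x*cos(180 degrees) - y*sin(180 degrees) = -x, y' = x*sin(180 degrees) + y*cos(180 degrees) = -y

Substituting into x^2 + y^2:
(-x)^2 + (-y)^2
= x^2 + y^2

This equals the original expression x^2 + y^2, so it IS invariant.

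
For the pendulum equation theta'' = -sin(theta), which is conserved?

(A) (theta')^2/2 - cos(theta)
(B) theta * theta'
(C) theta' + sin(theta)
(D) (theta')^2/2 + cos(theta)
A

A first integral I satisfies dI/dt = 0 along every solution. Differentiate each option and use the equation of motion:
(A) d/dt[(theta')^2/2 - cos(theta)] = theta' theta'' + sin(theta) theta' = theta'(-sin(theta)) + theta' sin(theta) = 0
(B) d/dt[theta * theta'] = (theta')^2 + theta theta'' = (theta')^2 - theta sin(theta), not identically 0
(C) d/dt[theta' + sin(theta)] = theta'' + cos(theta) theta' = -sin(theta) + theta' cos(theta), not identically 0
(D) d/dt[(theta')^2/2 + cos(theta)] = theta' theta'' - sin(theta) theta' = -2 theta' sin(theta), not identically 0

Only (A) has zero time-derivative. This is the total energy: kinetic (theta')^2/2 plus potential -cos(theta).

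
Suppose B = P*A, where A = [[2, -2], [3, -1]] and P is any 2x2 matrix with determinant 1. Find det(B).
4

By the multiplicative property of determinants, det(B) = det(P*A) = det(P) * det(A) = det(A),
so the determinant is invariant under multiplication by any determinant-1 matrix; we just need det(A).

det(A) = (2)(-1) - (-2)(3) = -2 - (-6) = 4

Therefore det(B) = 1 * 4 = 4.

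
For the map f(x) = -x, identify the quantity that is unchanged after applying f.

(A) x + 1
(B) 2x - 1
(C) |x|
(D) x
C

For f(x) = -x:
Applying f replaces x by -x. Since |-x| = |x|, the absolute value is unchanged by f, whereas x -> -x, 2x - 1 -> -2x - 1 and x + 1 -> -x + 1 all change.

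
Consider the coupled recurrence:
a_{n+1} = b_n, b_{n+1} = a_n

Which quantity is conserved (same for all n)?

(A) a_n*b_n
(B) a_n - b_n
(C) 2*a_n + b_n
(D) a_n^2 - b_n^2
A

Replace a_n by a_{n+1} = b_n and b_n by b_{n+1} = a_n in each option and simplify:
(A) a_n*b_n  ->  (b_n)*(a_n) = a_n*b_n   [conserved]
(B) a_n - b_n  ->  (b_n) - (a_n) = -a_n + b_n   [not conserved]
(C) 2*a_n + b_n  ->  2*(b_n) + (a_n) = a_n + 2*b_n   [not conserved]
(D) a_n^2 - b_n^2  ->  (b_n)^2 - (a_n)^2 = -a_n^2 + b_n^2   [not conserved]

Only (A) a_n*b_n returns to itself after one step, so it is the conserved quantity.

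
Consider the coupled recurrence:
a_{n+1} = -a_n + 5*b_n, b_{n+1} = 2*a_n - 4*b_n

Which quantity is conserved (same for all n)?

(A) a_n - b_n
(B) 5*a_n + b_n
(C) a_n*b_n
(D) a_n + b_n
D

Replace a_n by a_{n+1} = -a_n + 5*b_n and b_n by b_{n+1} = 2*a_n - 4*b_n in each option and simplify:
(A) a_n - b_n  ->  (-a_n + 5*b_n) - (2*a_n - 4*b_n) = -3*a_n + 9*b_n   [not conserved]
(B) 5*a_n + b_n  ->  5*(-a_n + 5*b_n) + (2*a_n - 4*b_n) = -3*a_n + 21*b_n   [not conserved]
(C) a_n*b_n  ->  (-a_n + 5*b_n)*(2*a_n - 4*b_n) = -2*a_n^2 + 14*a_n*b_n - 20*b_n^2   [not conserved]
(D) a_n + b_n  ->  (-a_n + 5*b_n) + (2*a_n - 4*b_n) = a_n + b_n   [conserved]

Only (D) a_n + b_n returns to itself after one step, so it is the conserved quantity.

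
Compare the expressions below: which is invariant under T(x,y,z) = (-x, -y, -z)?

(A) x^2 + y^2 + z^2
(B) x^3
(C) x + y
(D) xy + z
A

Apply T(x,y,z) = (-x, -y, -z) to each option, i.e. replace (x, y, z) by the transformed coordinates.
Substitute the transformed coordinates into each option and compare with the original:
(A) x^2 + y^2 + z^2  ->  (-x)^2 + (-y)^2 + (-z)^2 = x^2 + y^2 + z^2   [equals x^2 + y^2 + z^2: invariant]
(B) x^3  ->  (-x)^3 = -x^3   [differs from x^3: not invariant]
(C) x + y  ->  (-x) + (-y) = -x - y   [differs from x + y: not invariant]
(D) xy + z  ->  (-x)(-y) + (-z) = xy - z   [differs from xy + z: not invariant]

Only option (A), x^2 + y^2 + z^2, is unchanged by the transformation.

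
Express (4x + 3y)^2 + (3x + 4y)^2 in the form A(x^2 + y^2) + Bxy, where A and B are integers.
25(x^2 + y^2) + 48xy

Expanding: (4x + 3y)^2 = 16x^2 + 24xy + 9y^2
(3x + 4y)^2 = 9x^2 + 24xy + 16y^2
Sum = (16+9)(x^2+y^2) + 48xy = 25(x^2 + y^2) + 48xy
This is symmetric in x and y.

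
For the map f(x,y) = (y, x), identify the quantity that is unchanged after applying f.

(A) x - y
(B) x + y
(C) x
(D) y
B

For f(x,y) = (y, x):
After applying f: x' = y, y' = x. So x' + y' = y + x = x + y.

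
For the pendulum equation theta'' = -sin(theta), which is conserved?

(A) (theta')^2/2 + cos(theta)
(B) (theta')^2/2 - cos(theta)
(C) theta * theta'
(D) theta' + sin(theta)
B

A first integral I satisfies dI/dt = 0 along every solution. Differentiate each option and use the equation of motion:
(A) d/dt[(theta')^2/2 + cos(theta)] = theta' theta'' - sin(theta) theta' = -2 theta' sin(theta), not identically 0
(B) d/dt[(theta')^2/2 - cos(theta)] = theta' theta'' + sin(theta) theta' = theta'(-sin(theta)) + theta' sin(theta) = 0
(C) d/dt[theta * theta'] = (theta')^2 + theta theta'' = (theta')^2 - theta sin(theta), not identically 0
(D) d/dt[theta' + sin(theta)] = theta'' + cos(theta) theta' = -sin(theta) + theta' cos(theta), not identically 0

Only (B) has zero time-derivative. This is the total energy: kinetic (theta')^2/2 plus potential -cos(theta).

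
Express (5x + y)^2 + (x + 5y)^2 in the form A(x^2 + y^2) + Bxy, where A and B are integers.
26(x^2 + y^2) + 20xy

Expanding: (5x + y)^2 = 25x^2 + 10xy + y^2
(x + 5y)^2 = x^2 + 10xy + 25y^2
Sum = (25+1)(x^2+y^2) + 20xy = 26(x^2 + y^2) + 20xy
This is symmetric in x and y.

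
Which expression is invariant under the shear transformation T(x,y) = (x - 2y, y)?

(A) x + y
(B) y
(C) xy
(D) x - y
B

Under the shear T(x,y) = (x - 2y, y):
Substitute the transformed coordinates into each option and compare with the original:
(A) x + y  ->  (x - 2y) + (y) = x - y   [differs from x + y: not invariant]
(B) y  ->  (y) = y   [equals y: invariant]
(C) xy  ->  (x - 2y)(y) = xy - 2y^2   [differs from xy: not invariant]
(D) x - y  ->  (x - 2y) - (y) = x - 3y   [differs from x - y: not invariant]

Only option (B), y, is unchanged by the transformation.
A horizontal shear moves points parallel to the x-axis, so the y-coordinate (and any function of y alone) is unchanged.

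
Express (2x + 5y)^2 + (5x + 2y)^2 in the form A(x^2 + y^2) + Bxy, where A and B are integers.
29(x^2 + y^2) + 40xy

Expanding: (2x + 5y)^2 = 4x^2 + 20xy + 25y^2
(5x + 2y)^2 = 25x^2 + 20xy + 4y^2
Sum = (4+25)(x^2+y^2) + 40xy = 29(x^2 + y^2) + 40xy
This is symmetric in x and y.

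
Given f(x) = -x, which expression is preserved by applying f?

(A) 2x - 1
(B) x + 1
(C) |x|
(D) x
C

For f(x) = -x:
Applying f replaces x by -x. Since |-x| = |x|, the absolute value is unchanged by f, whereas x -> -x, 2x - 1 -> -2x - 1 and x + 1 -> -x + 1 all change.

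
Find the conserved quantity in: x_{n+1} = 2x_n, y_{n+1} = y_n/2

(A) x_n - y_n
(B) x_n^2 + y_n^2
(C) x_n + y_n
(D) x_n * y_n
D

For the recurrence x_{n+1} = 2x_n, y_{n+1} = y_n/2:

x_{n+1} * y_{n+1} = (2x_n) * (y_n/2) = x_n * y_n
The product is conserved.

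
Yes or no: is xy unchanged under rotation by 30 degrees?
No

Applying rotation by 30 degrees: x' = x*cos(30 degrees) - y*sin(30 degrees) = sqrt(3)x/2 - y/2, y' = x*sin(30 degrees) + y*cos(30 degrees) = x/2 + sqrt(3)y/2

Substituting into xy:
(sqrt(3)x/2 - y/2)(x/2 + sqrt(3)y/2)
= sqrt(3)x^2/4 + xy/2 - sqrt(3)y^2/4

This differs from the original expression xy, so it is NOT invariant.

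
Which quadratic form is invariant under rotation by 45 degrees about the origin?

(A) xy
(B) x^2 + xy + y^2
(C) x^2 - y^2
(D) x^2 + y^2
D

Rotation by 45 degrees sends (x, y) to (sqrt(2)x/2 - sqrt(2)y/2, sqrt(2)x/2 + sqrt(2)y/2).
Substitute the transformed coordinates into each option and compare with the original:
(A) xy  ->  (sqrt(2)x/2 - sqrt(2)y/2)(sqrt(2)x/2 + sqrt(2)y/2) = x^2/2 - y^2/2   [differs from xy: not invariant]
(B) x^2 + xy + y^2  ->  (sqrt(2)x/2 - sqrt(2)y/2)^2 + (sqrt(2)x/2 - sqrt(2)y/2)(sqrt(2)x/2 + sqrt(2)y/2) + (sqrt(2)x/2 + sqrt(2)y/2)^2 = 3x^2/2 + y^2/2   [differs from x^2 + xy + y^2: not invariant]
(C) x^2 - y^2  ->  (sqrt(2)x/2 - sqrt(2)y/2)^2 - (sqrt(2)x/2 + sqrt(2)y/2)^2 = -2xy   [differs from x^2 - y^2: not invariant]
(D) x^2 + y^2  ->  (sqrt(2)x/2 - sqrt(2)y/2)^2 + (sqrt(2)x/2 + sqrt(2)y/2)^2 = x^2 + y^2   [equals x^2 + y^2: invariant]

Only option (D), x^2 + y^2, is unchanged by the transformation.
x^2 + y^2 is the squared distance from the origin, which rotations preserve.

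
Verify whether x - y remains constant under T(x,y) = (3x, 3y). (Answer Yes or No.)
No

Substitute T(x,y) = (3x, 3y) into the expression and compare with the original.

Original: x - y
After applying T: (3x) - (3y) = 3x - 3y

This differs from the original x - y (difference: 2x - 2y), so the expression is NOT invariant.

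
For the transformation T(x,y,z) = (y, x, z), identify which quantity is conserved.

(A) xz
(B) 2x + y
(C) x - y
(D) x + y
D

Apply T(x,y,z) = (y, x, z) to each option, i.e. replace (x, y, z) by the transformed coordinates.
Substitute the transformed coordinates into each option and compare with the original:
(A) xz  ->  (y)(z) = yz   [differs from xz: not invariant]
(B) 2x + y  ->  2(y) + (x) = x + 2y   [differs from 2x + y: not invariant]
(C) x - y  ->  (y) - (x) = -x + y   [differs from x - y: not invariant]
(D) x + y  ->  (y) + (x) = x + y   [equals x + y: invariant]

Only option (D), x + y, is unchanged by the transformation.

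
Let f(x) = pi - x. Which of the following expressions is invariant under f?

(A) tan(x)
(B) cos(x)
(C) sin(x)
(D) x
C

For f(x) = pi - x:
sin(pi - x) = sin(x), so sine is invariant under this transformation.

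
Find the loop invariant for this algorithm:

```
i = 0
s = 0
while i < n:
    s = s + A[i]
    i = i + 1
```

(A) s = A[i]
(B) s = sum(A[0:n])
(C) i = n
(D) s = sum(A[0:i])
D

A loop invariant must hold before the first iteration and be re-established by every execution of the body.

(D) s = sum(A[0:i]): Initially i = 0 and s = 0 = sum of the empty slice A[0:0]. If s = sum(A[0:i]) holds at the top of an iteration, the body sets s to sum(A[0:i]) + A[i] = sum(A[0:i+1]) and then i to i+1, so s = sum(A[0:i]) holds again. At exit i = n, giving s = sum(A[0:n]).

The other options fail:
(A) s = A[i]: after the first iteration s = A[0] but i = 1, so s = A[i] compares s with the wrong element (and fails in general).
(B) s = sum(A[0:n]): false before the loop (s = 0, not the full sum) -- it only becomes true at exit.
(C) i = n: false initially (i = 0); it is the exit condition, not an invariant.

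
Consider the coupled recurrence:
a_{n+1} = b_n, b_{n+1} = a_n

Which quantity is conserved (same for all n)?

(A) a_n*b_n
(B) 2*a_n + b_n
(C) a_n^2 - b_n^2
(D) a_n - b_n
A

Replace a_n by a_{n+1} = b_n and b_n by b_{n+1} = a_n in each option and simplify:
(A) a_n*b_n  ->  (b_n)*(a_n) = a_n*b_n   [conserved]
(B) 2*a_n + b_n  ->  2*(b_n) + (a_n) = a_n + 2*b_n   [not conserved]
(C) a_n^2 - b_n^2  ->  (b_n)^2 - (a_n)^2 = -a_n^2 + b_n^2   [not conserved]
(D) a_n - b_n  ->  (b_n) - (a_n) = -a_n + b_n   [not conserved]

Only (A) a_n*b_n returns to itself after one step, so it is the conserved quantity.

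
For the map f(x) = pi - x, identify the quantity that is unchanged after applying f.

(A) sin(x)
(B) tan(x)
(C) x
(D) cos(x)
A

For f(x) = pi - x:
sin(pi - x) = sin(x), so sine is invariant under this transformation.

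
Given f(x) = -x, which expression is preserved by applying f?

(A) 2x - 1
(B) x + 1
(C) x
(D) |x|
D

For f(x) = -x:
Applying f replaces x by -x. Since |-x| = |x|, the absolute value is unchanged by f, whereas x -> -x, 2x - 1 -> -2x - 1 and x + 1 -> -x + 1 all change.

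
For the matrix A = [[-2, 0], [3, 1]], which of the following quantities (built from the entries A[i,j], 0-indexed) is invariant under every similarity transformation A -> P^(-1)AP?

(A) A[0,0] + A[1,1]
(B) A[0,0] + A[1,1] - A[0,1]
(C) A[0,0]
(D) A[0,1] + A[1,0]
A

A[0,0] + A[1,1] is the trace of A. By the cyclic property of the trace, tr(P^(-1)AP) = tr(APP^(-1)) = tr(A), so it is the same for every matrix similar to A.

The other combinations are not similarity invariants. For example, take P = [[1, 1], [1, 2]] (det P = 1), so P^(-1) = [[2, -1], [-1, 1]] and
B = P^(-1)AP = [[-8, -9], [6, 7]].
Evaluating each option on A and on B:
(A) A[0,0] + A[1,1]: -1 for A, -1 for B -> unchanged
(B) A[0,0] + A[1,1] - A[0,1]: -1 for A, 8 for B -> changes
(C) A[0,0]: -2 for A, -8 for B -> changes
(D) A[0,1] + A[1,0]: 3 for A, -3 for B -> changes

Only (A) A[0,0] + A[1,1] = -1 survives (and it does so for every P, not just this one), so it is the invariant.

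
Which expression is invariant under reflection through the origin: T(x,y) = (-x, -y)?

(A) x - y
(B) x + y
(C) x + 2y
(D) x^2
D

The map is reflection through the origin: T(x,y) = (-x, -y).
Substitute the transformed coordinates into each option and compare with the original:
(A) x - y  ->  (-x) - (-y) = -x + y   [differs from x - y: not invariant]
(B) x + y  ->  (-x) + (-y) = -x - y   [differs from x + y: not invariant]
(C) x + 2y  ->  (-x) + 2(-y) = -x - 2y   [differs from x + 2y: not invariant]
(D) x^2  ->  (-x)^2 = x^2   [equals x^2: invariant]

Only option (D), x^2, is unchanged by the transformation.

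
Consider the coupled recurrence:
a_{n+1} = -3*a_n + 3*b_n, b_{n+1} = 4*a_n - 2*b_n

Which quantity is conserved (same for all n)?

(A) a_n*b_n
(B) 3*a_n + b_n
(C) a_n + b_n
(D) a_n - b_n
C

Replace a_n by a_{n+1} = -3*a_n + 3*b_n and b_n by b_{n+1} = 4*a_n - 2*b_n in each option and simplify:
(A) a_n*b_n  ->  (-3*a_n + 3*b_n)*(4*a_n - 2*b_n) = -12*a_n^2 + 18*a_n*b_n - 6*b_n^2   [not conserved]
(B) 3*a_n + b_n  ->  3*(-3*a_n + 3*b_n) + (4*a_n - 2*b_n) = -5*a_n + 7*b_n   [not conserved]
(C) a_n + b_n  ->  (-3*a_n + 3*b_n) + (4*a_n - 2*b_n) = a_n + b_n   [conserved]
(D) a_n - b_n  ->  (-3*a_n + 3*b_n) - (4*a_n - 2*b_n) = -7*a_n + 5*b_n   [not conserved]

Only (C) a_n + b_n returns to itself after one step, so it is the conserved quantity.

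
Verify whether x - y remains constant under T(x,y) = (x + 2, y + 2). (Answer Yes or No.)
Yes

Substitute T(x,y) = (x + 2, y + 2) into the expression and compare with the original.

Original: x - y
After applying T: (x + 2) - (y + 2) = x - y

This is identical to the original x - y, so the expression is invariant.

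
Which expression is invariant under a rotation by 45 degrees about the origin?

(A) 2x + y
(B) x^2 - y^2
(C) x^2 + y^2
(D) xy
C

A rotation by 45 degrees sends (x, y) to (sqrt(2)x/2 - sqrt(2)y/2, sqrt(2)x/2 + sqrt(2)y/2).
Substitute the transformed coordinates into each option and compare with the original:
(A) 2x + y  ->  2(sqrt(2)x/2 - sqrt(2)y/2) + (sqrt(2)x/2 + sqrt(2)y/2) = 3sqrt(2)x/2 - sqrt(2)y/2   [differs from 2x + y: not invariant]
(B) x^2 - y^2  ->  (sqrt(2)x/2 - sqrt(2)y/2)^2 - (sqrt(2)x/2 + sqrt(2)y/2)^2 = -2xy   [differs from x^2 - y^2: not invariant]
(C) x^2 + y^2  ->  (sqrt(2)x/2 - sqrt(2)y/2)^2 + (sqrt(2)x/2 + sqrt(2)y/2)^2 = x^2 + y^2   [equals x^2 + y^2: invariant]
(D) xy  ->  (sqrt(2)x/2 - sqrt(2)y/2)(sqrt(2)x/2 + sqrt(2)y/2) = x^2/2 - y^2/2   [differs from xy: not invariant]

Only option (C), x^2 + y^2, is unchanged by the transformation.
Geometrically, x^2 + y^2 is the squared distance from the origin, which every rotation about the origin preserves.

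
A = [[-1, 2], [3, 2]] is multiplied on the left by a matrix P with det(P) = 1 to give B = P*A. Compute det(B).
-8

By the multiplicative property of determinants, det(B) = det(P*A) = det(P) * det(A) = det(A),
so the determinant is invariant under multiplication by any determinant-1 matrix; we just need det(A).

det(A) = (-1)(2) - (2)(3) = -2 - 6 = -8

Therefore det(B) = 1 * (-8) = -8.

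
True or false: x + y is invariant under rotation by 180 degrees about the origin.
False

Applying rotation by 180 degrees: x' = x*cos(180 degrees) - y*sin(180 degrees) = -x, y' = x*sin(180 degrees) + y*cos(180 degrees) = -y

Substituting into x + y:
(-x) + (-y)
= -x - y

This differs from the original expression x + y, so it is NOT invariant.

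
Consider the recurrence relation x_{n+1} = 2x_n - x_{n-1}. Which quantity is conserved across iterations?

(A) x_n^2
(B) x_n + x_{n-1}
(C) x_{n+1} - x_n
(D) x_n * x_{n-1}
C

For the recurrence x_{n+1} = 2x_n - x_{n-1}:

If x_{n+1} = 2x_n - x_{n-1}, then:
x_{n+1} - x_n = x_n - x_{n-1}
The first difference is constant throughout the sequence.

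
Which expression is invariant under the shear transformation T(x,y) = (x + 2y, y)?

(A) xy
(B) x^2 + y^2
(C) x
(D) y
D

Under the shear T(x,y) = (x + 2y, y):
Substitute the transformed coordinates into each option and compare with the original:
(A) xy  ->  (x + 2y)(y) = xy + 2y^2   [differs from xy: not invariant]
(B) x^2 + y^2  ->  (x + 2y)^2 + (y)^2 = x^2 + 4xy + 5y^2   [differs from x^2 + y^2: not invariant]
(C) x  ->  (x + 2y) = x + 2y   [differs from x: not invariant]
(D) y  ->  (y) = y   [equals y: invariant]

Only option (D), y, is unchanged by the transformation.
A horizontal shear moves points parallel to the x-axis, so the y-coordinate (and any function of y alone) is unchanged.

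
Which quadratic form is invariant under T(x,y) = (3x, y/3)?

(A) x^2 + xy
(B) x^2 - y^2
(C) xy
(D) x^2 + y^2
C

T multiplies x by 3 and divides y by 3.
Substitute the transformed coordinates into each option and compare with the original:
(A) x^2 + xy  ->  (3x)^2 + (3x)(y/3) = 9x^2 + xy   [differs from x^2 + xy: not invariant]
(B) x^2 - y^2  ->  (3x)^2 - (y/3)^2 = 9x^2 - y^2/9   [differs from x^2 - y^2: not invariant]
(C) xy  ->  (3x)(y/3) = xy   [equals xy: invariant]
(D) x^2 + y^2  ->  (3x)^2 + (y/3)^2 = 9x^2 + y^2/9   [differs from x^2 + y^2: not invariant]

Only option (C), xy, is unchanged by the transformation.
The factors 3 and 1/3 cancel only in the pure product xy.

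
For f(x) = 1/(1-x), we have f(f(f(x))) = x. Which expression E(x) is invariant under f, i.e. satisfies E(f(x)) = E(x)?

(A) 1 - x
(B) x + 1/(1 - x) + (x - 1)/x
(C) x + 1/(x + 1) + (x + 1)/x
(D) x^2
B

Replace x by f(x) = 1/(1 - x) in each option and simplify. As a quick numerical cross-check, also compare E(4) with E(f(4)) = E(-1/3).

(A) 1 - x  ->  1 - (1/(1 - x)) = x/(x - 1); check: E(4) = -3 but E(-1/3) = 4/3.   [not invariant]
(B) x + 1/(1 - x) + (x - 1)/x  ->  (1/(1 - x)) + 1/(1 - (1/(1 - x))) + ((1/(1 - x)) - 1)/(1/(1 - x)), which simplifies back to x + 1/(1 - x) + (x - 1)/x; check: E(4) = 53/12, E(-1/3) = 53/12.   [invariant]
(C) x + 1/(x + 1) + (x + 1)/x  ->  (1/(1 - x)) + 1/((1/(1 - x)) + 1) + ((1/(1 - x)) + 1)/(1/(1 - x)) = (-x^3 + 6x^2 - 11x + 7)/(x^2 - 3x + 2); check: E(4) = 109/20 but E(-1/3) = -5/6.   [not invariant]
(D) x^2  ->  (1/(1 - x))^2 = (x - 1)^(-2); check: E(4) = 16 but E(-1/3) = 1/9.   [not invariant]

Only (B) is unchanged. Indeed f(f(x)) = 1/(1 - 1/(1-x)) = (1-x)/(-x) = (x-1)/x, so E(x) = x + f(x) + f(f(x)) is the sum over the whole 3-cycle; applying f just permutes the three terms cyclically (x -> f(x) -> f(f(x)) -> x), leaving the sum unchanged.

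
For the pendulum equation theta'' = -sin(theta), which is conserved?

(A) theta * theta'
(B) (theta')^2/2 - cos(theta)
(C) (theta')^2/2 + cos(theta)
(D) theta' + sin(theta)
B

A first integral I satisfies dI/dt = 0 along every solution. Differentiate each option and use the equation of motion:
(A) d/dt[theta * theta'] = (theta')^2 + theta theta'' = (theta')^2 - theta sin(theta), not identically 0
(B) d/dt[(theta')^2/2 - cos(theta)] = theta' theta'' + sin(theta) theta' = theta'(-sin(theta)) + theta' sin(theta) = 0
(C) d/dt[(theta')^2/2 + cos(theta)] = theta' theta'' - sin(theta) theta' = -2 theta' sin(theta), not identically 0
(D) d/dt[theta' + sin(theta)] = theta'' + cos(theta) theta' = -sin(theta) + theta' cos(theta), not identically 0

Only (B) has zero time-derivative. This is the total energy: kinetic (theta')^2/2 plus potential -cos(theta).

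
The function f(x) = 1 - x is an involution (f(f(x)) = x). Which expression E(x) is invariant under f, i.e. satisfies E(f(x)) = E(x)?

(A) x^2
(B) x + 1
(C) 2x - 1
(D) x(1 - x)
D

Replace x by f(x) = 1 - x in each option and simplify. As a quick numerical cross-check, also compare E(3) with E(f(3)) = E(-2).

(A) x^2  ->  (1 - x)^2 = (x - 1)^2; check: E(3) = 9 but E(-2) = 4.   [not invariant]
(B) x + 1  ->  (1 - x) + 1 = 2 - x; check: E(3) = 4 but E(-2) = -1.   [not invariant]
(C) 2x - 1  ->  2(1 - x) - 1 = 1 - 2x; check: E(3) = 5 but E(-2) = -5.   [not invariant]
(D) x(1 - x)  ->  (1 - x)(1 - (1 - x)), which simplifies back to x(1 - x); check: E(3) = -6, E(-2) = -6.   [invariant]

Only (D) is unchanged. E is symmetric under swapping x with f(x) = 1 - x, which is exactly what an involution does.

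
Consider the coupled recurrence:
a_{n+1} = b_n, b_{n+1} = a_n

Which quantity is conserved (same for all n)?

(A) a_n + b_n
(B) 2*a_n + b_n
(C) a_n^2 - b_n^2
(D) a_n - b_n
A

Replace a_n by a_{n+1} = b_n and b_n by b_{n+1} = a_n in each option and simplify:
(A) a_n + b_n  ->  (b_n) + (a_n) = a_n + b_n   [conserved]
(B) 2*a_n + b_n  ->  2*(b_n) + (a_n) = a_n + 2*b_n   [not conserved]
(C) a_n^2 - b_n^2  ->  (b_n)^2 - (a_n)^2 = -a_n^2 + b_n^2   [not conserved]
(D) a_n - b_n  ->  (b_n) - (a_n) = -a_n + b_n   [not conserved]

Only (A) a_n + b_n returns to itself after one step, so it is the conserved quantity.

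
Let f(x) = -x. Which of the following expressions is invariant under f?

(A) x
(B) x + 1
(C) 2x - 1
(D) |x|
D

For f(x) = -x:
Applying f replaces x by -x. Since |-x| = |x|, the absolute value is unchanged by f, whereas x -> -x, 2x - 1 -> -2x - 1 and x + 1 -> -x + 1 all change.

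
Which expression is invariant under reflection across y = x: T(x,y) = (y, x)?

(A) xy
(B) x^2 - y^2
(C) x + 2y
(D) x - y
A

The map is reflection across y = x: T(x,y) = (y, x).
Substitute the transformed coordinates into each option and compare with the original:
(A) xy  ->  (y)(x) = xy   [equals xy: invariant]
(B) x^2 - y^2  ->  (y)^2 - (x)^2 = -x^2 + y^2   [differs from x^2 - y^2: not invariant]
(C) x + 2y  ->  (y) + 2(x) = 2x + y   [differs from x + 2y: not invariant]
(D) x - y  ->  (y) - (x) = -x + y   [differs from x - y: not invariant]

Only option (A), xy, is unchanged by the transformation.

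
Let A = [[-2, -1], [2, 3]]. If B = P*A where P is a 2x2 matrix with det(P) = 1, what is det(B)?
-4

By the multiplicative property of determinants, det(B) = det(P*A) = det(P) * det(A) = det(A),
so the determinant is invariant under multiplication by any determinant-1 matrix; we just need det(A).

det(A) = (-2)(3) - (-1)(2) = -6 - (-2) = -4

Therefore det(B) = 1 * (-4) = -4.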